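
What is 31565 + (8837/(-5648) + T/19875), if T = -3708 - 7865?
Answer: 3543056510321/112254000 ≈ 31563.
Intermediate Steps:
T = -11573
31565 + (8837/(-5648) + T/19875) = 31565 + (8837/(-5648) - 11573/19875) = 31565 + (8837*(-1/5648) - 11573*1/19875) = 31565 + (-8837/5648 - 11573/19875) = 31565 - 240999679/112254000 = 3543056510321/112254000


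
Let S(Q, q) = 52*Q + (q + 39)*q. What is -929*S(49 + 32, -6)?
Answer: -3729006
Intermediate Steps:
S(Q, q) = 52*Q + q*(39 + q) (S(Q, q) = 52*Q + (39 + q)*q = 52*Q + q*(39 + q))
-929*S(49 + 32, -6) = -929*((-6)² + 39*(-6) + 52*(49 + 32)) = -929*(36 - 234 + 52*81) = -929*(36 - 234 + 4212) = -929*4014 = -3729006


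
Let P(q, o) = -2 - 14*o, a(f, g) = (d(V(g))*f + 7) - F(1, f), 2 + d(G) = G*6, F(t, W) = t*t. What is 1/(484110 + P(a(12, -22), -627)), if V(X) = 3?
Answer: 1/492886 ≈ 2.0289e-6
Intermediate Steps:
F(t, W) = t**2
d(G) = -2 + 6*G (d(G) = -2 + G*6 = -2 + 6*G)
a(f, g) = 6 + 16*f (a(f, g) = ((-2 + 6*3)*f + 7) - 1*1**2 = ((-2 + 18)*f + 7) - 1*1 = (16*f + 7) - 1 = (7 + 16*f) - 1 = 6 + 16*f)
1/(484110 + P(a(12, -22), -627)) = 1/(484110 + (-2 - 14*(-627))) = 1/(484110 + (-2 + 8778)) = 1/(484110 + 8776) = 1/492886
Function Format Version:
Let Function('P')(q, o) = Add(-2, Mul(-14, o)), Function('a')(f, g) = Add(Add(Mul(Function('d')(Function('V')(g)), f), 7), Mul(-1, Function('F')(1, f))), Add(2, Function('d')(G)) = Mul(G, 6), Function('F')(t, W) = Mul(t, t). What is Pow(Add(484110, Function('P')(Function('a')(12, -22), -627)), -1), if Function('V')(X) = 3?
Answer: Rational(1, 492886) ≈ 2.0289e-6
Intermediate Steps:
Function('F')(t, W) = Pow(t, 2)
Function('d')(G) = Add(-2, Mul(6, G)) (Function('d')(G) = Add(-2, Mul(G, 6)) = Add(-2, Mul(6, G)))
Function('a')(f, g) = Add(6, Mul(16, f)) (Function('a')(f, g) = Add(Add(Mul(Add(-2, Mul(6, 3)), f), 7), Mul(-1, Pow(1, 2))) = Add(Add(Mul(Add(-2, 18), f), 7), Mul(-1, 1)) = Add(Add(Mul(16, f), 7), -1) = Add(Add(7, Mul(16, f)), -1) = Add(6, Mul(16, f)))
Pow(Add(484110, Function('P')(Function('a')(12, -22), -627)), -1) = Pow(Add(484110, Add(-2, Mul(-14, -627))), -1) = Pow(Add(484110, Add(-2, 8778)), -1) = Pow(Add(484110, 8776), -1) = Pow(492886, -1) = Rational(1, 492886)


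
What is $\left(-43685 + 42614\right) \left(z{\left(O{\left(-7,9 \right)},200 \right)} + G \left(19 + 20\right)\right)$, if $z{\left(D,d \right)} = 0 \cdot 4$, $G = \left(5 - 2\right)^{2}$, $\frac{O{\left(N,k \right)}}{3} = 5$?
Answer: $-375921$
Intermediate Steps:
$O{\left(N,k \right)} = 15$ ($O{\left(N,k \right)} = 3 \cdot 5 = 15$)
$G = 9$ ($G = 3^{2} = 9$)
$z{\left(D,d \right)} = 0$
$\left(-43685 + 42614\right) \left(z{\left(O{\left(-7,9 \right)},200 \right)} + G \left(19 + 20\right)\right) = \left(-43685 + 42614\right) \left(0 + 9 \left(19 + 20\right)\right) = - 1071 \left(0 + 9 \cdot 39\right) = - 1071 \left(0 + 351\right) = \left(-1071\right) 351 = -375921$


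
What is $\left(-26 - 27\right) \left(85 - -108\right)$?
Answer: $-10229$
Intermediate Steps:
$\left(-26 - 27\right) \left(85 - -108\right) = - 53 \left(85 + 108\right) = \left(-53\right) 193 = -10229$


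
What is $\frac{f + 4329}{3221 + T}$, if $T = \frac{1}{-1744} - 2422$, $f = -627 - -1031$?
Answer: $\frac{8254352}{1393455} \approx 5.9237$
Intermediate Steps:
$f = 404$ ($f = -627 + 1031 = 404$)
$T = - \frac{4223969}{1744}$ ($T = - \frac{1}{1744} - 2422 = - \frac{4223969}{1744} \approx -2422.0$)
$\frac{f + 4329}{3221 + T} = \frac{404 + 4329}{3221 - \frac{4223969}{1744}} = \frac{4733}{\frac{1393455}{1744}} = 4733 \cdot \frac{1744}{1393455} = \frac{8254352}{1393455}$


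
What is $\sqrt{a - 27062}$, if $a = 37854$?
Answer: $2 \sqrt{2698} \approx 103.88$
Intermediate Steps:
$\sqrt{a - 27062} = \sqrt{37854 - 27062} = \sqrt{10792} = 2 \sqrt{2698}$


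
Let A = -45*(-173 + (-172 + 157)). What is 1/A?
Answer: 1/8460 ≈ 0.00011820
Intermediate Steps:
A = 8460 (A = -45*(-173 - 15) = -45*(-188) = 8460)
1/A = 1/8460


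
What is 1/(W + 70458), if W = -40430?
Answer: 1/30028 ≈ 3.3302e-5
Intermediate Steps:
1/(W + 70458) = 1/(-40430 + 70458) = 1/30028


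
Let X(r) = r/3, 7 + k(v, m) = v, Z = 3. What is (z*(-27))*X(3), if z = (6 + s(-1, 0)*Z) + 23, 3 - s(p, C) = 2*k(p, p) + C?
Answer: -2322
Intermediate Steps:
k(v, m) = -7 + v
s(p, C) = 17 - C - 2*p (s(p, C) = 3 - (2*(-7 + p) + C) = 3 - ((-14 + 2*p) + C) = 3 - (-14 + C + 2*p) = 3 + (14 - C - 2*p) = 17 - C - 2*p)
X(r) = r/3 (X(r) = r*(1/3) = r/3)
z = 86 (z = (6 + (17 - 1*0 - 2*(-1))*3) + 23 = (6 + (17 + 0 + 2)*3) + 23 = (6 + 19*3) + 23 = (6 + 57) + 23 = 63 + 23 = 86)
(z*(-27))*X(3) = (86*(-27))*((1/3)*3) = -2322*1 = -2322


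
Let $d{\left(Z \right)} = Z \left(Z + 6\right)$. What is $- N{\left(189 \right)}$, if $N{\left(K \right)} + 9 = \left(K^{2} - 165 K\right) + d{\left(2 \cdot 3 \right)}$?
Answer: $-4599$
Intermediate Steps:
$d{\left(Z \right)} = Z \left(6 + Z\right)$
$N{\left(K \right)} = 63 + K^{2} - 165 K$ ($N{\left(K \right)} = -9 + \left(\left(K^{2} - 165 K\right) + 2 \cdot 3 \left(6 + 2 \cdot 3\right)\right) = -9 + \left(\left(K^{2} - 165 K\right) + 6 \left(6 + 6\right)\right) = -9 + \left(\left(K^{2} - 165 K\right) + 6 \cdot 12\right) = -9 + \left(\left(K^{2} - 165 K\right) + 72\right) = -9 + \left(72 + K^{2} - 165 K\right) = 63 + K^{2} - 165 K$)
$- N{\left(189 \right)} = - (63 + 189^{2} - 31185) = - (63 + 35721 - 31185) = \left(-1\right) 4599 = -4599$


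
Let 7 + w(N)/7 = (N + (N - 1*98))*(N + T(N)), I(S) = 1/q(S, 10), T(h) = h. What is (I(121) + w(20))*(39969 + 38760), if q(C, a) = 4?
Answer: -5129587995/4 ≈ -1.2824e+9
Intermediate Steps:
I(S) = ¼ (I(S) = 1/4 = ¼)
w(N) = -49 + 14*N*(-98 + 2*N) (w(N) = -49 + 7*((N + (N - 1*98))*(N + N)) = -49 + 7*((N + (N - 98))*(2*N)) = -49 + 7*((N + (-98 + N))*(2*N)) = -49 + 7*((-98 + 2*N)*(2*N)) = -49 + 7*(2*N*(-98 + 2*N)) = -49 + 14*N*(-98 + 2*N))
(I(121) + w(20))*(39969 + 38760) = (¼ + (-49 - 1372*20 + 28*20²))*(39969 + 38760) = (¼ + (-49 - 27440 + 28*400))*78729 = (¼ + (-49 - 27440 + 11200))*78729 = (¼ - 16289)*78729 = -65155/4*78729 = -5129587995/4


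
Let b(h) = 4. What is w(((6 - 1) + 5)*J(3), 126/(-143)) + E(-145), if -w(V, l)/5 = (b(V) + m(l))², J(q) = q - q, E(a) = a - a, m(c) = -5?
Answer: -5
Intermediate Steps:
E(a) = 0
J(q) = 0
w(V, l) = -5 (w(V, l) = -5*(4 - 5)² = -5*(-1)² = -5*1 = -5)
w(((6 - 1) + 5)*J(3), 126/(-143)) + E(-145) = -5 + 0 = -5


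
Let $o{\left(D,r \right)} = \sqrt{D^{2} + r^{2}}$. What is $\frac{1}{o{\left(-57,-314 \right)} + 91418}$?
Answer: $\frac{91418}{8357148879} - \frac{\sqrt{101845}}{8357148879} \approx 1.0901 \cdot 10^{-5}$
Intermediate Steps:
$\frac{1}{o{\left(-57,-314 \right)} + 91418} = \frac{1}{\sqrt{\left(-57\right)^{2} + \left(-314\right)^{2}} + 91418} = \frac{1}{\sqrt{3249 + 98596} + 91418} = \frac{1}{\sqrt{101845} + 91418} = \frac{1}{91418 + \sqrt{101845}}$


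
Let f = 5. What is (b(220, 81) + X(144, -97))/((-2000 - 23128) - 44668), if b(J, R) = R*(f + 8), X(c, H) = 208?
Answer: -1261/69796 ≈ -0.018067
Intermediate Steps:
b(J, R) = 13*R (b(J, R) = R*(5 + 8) = R*13 = 13*R)
(b(220, 81) + X(144, -97))/((-2000 - 23128) - 44668) = (13*81 + 208)/((-2000 - 23128) - 44668) = (1053 + 208)/(-25128 - 44668) = 1261/(-69796) = 1261*(-1/69796) = -1261/69796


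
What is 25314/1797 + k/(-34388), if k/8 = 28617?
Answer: 38258320/5149603 ≈ 7.4294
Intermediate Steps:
k = 228936 (k = 8*28617 = 228936)
25314/1797 + k/(-34388) = 25314/1797 + 228936/(-34388) = 25314*(1/1797) + 228936*(-1/34388) = 8438/599 - 57234/8597 = 38258320/5149603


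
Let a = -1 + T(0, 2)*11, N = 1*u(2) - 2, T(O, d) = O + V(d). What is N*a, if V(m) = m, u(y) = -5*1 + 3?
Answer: -84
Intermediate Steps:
u(y) = -2 (u(y) = -5 + 3 = -2)
T(O, d) = O + d
N = -4 (N = 1*(-2) - 2 = -2 - 2 = -4)
a = 21 (a = -1 + (0 + 2)*11 = -1 + 2*11 = -1 + 22 = 21)
N*a = -4*21 = -84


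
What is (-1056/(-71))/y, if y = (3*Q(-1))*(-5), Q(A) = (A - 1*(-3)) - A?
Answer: -352/1065 ≈ -0.33052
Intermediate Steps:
Q(A) = 3 (Q(A) = (A + 3) - A = (3 + A) - A = 3)
y = -45 (y = (3*3)*(-5) = 9*(-5) = -45)
(-1056/(-71))/y = -1056/(-71)/(-45) = -1056*(-1)/71*(-1/45) = -66*(-16/71)*(-1/45) = (1056/71)*(-1/45) = -352/1065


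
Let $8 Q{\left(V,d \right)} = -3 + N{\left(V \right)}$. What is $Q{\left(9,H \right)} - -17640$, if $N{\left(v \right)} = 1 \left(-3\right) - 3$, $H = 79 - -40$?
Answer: $\frac{141111}{8} \approx 17639.0$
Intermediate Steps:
$H = 119$ ($H = 79 + 40 = 119$)
$N{\left(v \right)} = -6$ ($N{\left(v \right)} = -3 - 3 = -6$)
$Q{\left(V,d \right)} = - \frac{9}{8}$ ($Q{\left(V,d \right)} = \frac{-3 - 6}{8} = \frac{1}{8} \left(-9\right) = - \frac{9}{8}$)
$Q{\left(9,H \right)} - -17640 = - \frac{9}{8} - -17640 = - \frac{9}{8} + 17640 = \frac{141111}{8}$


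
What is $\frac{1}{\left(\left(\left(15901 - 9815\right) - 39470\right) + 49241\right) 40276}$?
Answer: $\frac{1}{638656532} \approx 1.5658 \cdot 10^{-9}$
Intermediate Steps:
$\frac{1}{\left(\left(\left(15901 - 9815\right) - 39470\right) + 49241\right) 40276} = \frac{1}{\left(\left(15901 - 9815\right) - 39470\right) + 49241} \cdot \frac{1}{40276} = \frac{1}{\left(6086 - 39470\right) + 49241} \cdot \frac{1}{40276} = \frac{1}{-33384 + 49241} \cdot \frac{1}{40276} = \frac{1}{15857} \cdot \frac{1}{40276} = \frac{1}{638656532}$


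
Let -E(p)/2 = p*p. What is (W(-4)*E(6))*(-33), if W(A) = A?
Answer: -9504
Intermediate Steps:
E(p) = -2*p**2 (E(p) = -2*p*p = -2*p**2)
(W(-4)*E(6))*(-33) = -(-8)*6**2*(-33) = -(-8)*36*(-33) = -4*(-72)*(-33) = 288*(-33) = -9504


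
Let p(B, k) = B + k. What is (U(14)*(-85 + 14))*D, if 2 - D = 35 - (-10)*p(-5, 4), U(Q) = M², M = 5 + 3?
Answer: 104512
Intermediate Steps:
M = 8
U(Q) = 64 (U(Q) = 8² = 64)
D = -23 (D = 2 - (35 - (-10)*(-5 + 4)) = 2 - (35 - (-10)*(-1)) = 2 - (35 - 1*10) = 2 - (35 - 10) = 2 - 1*25 = 2 - 25 = -23)
(U(14)*(-85 + 14))*D = (64*(-85 + 14))*(-23) = (64*(-71))*(-23) = -4544*(-23) = 104512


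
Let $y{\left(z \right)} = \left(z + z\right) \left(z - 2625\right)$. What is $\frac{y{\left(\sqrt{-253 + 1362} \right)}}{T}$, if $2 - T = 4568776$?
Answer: $- \frac{1109}{2284387} + \frac{375 \sqrt{1109}}{326341} \approx 0.037782$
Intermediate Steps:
$T = -4568774$ ($T = 2 - 4568776 = -4568774$)
$y{\left(z \right)} = 2 z \left(-2625 + z\right)$
$\frac{y{\left(\sqrt{-253 + 1362} \right)}}{T} = \frac{2 \sqrt{-253 + 1362} \left(-2625 + \sqrt{-253 + 1362}\right)}{-4568774} = 2 \sqrt{1109} \left(-2625 + \sqrt{1109}\right) \left(- \frac{1}{4568774}\right) = - \frac{\sqrt{1109} \left(-2625 + \sqrt{1109}\right)}{2284387}$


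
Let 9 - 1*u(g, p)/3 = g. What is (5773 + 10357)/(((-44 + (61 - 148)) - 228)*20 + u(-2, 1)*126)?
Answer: -8065/1511 ≈ -5.3375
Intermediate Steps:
u(g, p) = 27 - 3*g
(5773 + 10357)/(((-44 + (61 - 148)) - 228)*20 + u(-2, 1)*126) = (5773 + 10357)/(((-44 + (61 - 148)) - 228)*20 + (27 - 3*(-2))*126) = 16130/(((-44 - 87) - 228)*20 + (27 + 6)*126) = 16130/((-131 - 228)*20 + 33*126) = 16130/(-359*20 + 4158) = 16130/(-7180 + 4158) = 16130/(-3022) = 16130*(-1/3022) = -8065/1511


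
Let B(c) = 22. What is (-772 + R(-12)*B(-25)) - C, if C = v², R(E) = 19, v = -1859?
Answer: -3456235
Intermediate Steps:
C = 3455881 (C = (-1859)² = 3455881)
(-772 + R(-12)*B(-25)) - C = (-772 + 19*22) - 1*3455881 = (-772 + 418) - 3455881 = -354 - 3455881 = -3456235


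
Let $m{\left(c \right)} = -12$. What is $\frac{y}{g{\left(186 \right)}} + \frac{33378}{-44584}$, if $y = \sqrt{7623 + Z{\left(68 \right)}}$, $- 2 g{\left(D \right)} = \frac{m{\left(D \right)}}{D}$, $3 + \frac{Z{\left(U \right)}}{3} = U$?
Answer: $- \frac{16689}{22292} + 31 \sqrt{7818} \approx 2740.3$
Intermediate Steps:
$Z{\left(U \right)} = -9 + 3 U$
$g{\left(D \right)} = \frac{6}{D}$ ($g{\left(D \right)} = - \frac{\left(-12\right) \frac{1}{D}}{2} = \frac{6}{D}$)
$y = \sqrt{7818}$ ($y = \sqrt{7623 + \left(-9 + 3 \cdot 68\right)} = \sqrt{7623 + \left(-9 + 204\right)} = \sqrt{7623 + 195} = \sqrt{7818} \approx 88.419$)
$\frac{y}{g{\left(186 \right)}} + \frac{33378}{-44584} = \frac{\sqrt{7818}}{6 \cdot \frac{1}{186}} + \frac{33378}{-44584} = \frac{\sqrt{7818}}{6 \cdot \frac{1}{186}} + 33378 \left(- \frac{1}{44584}\right) = \sqrt{7818} \frac{1}{\frac{1}{31}} - \frac{16689}{22292} = \sqrt{7818} \cdot 31 - \frac{16689}{22292} = 31 \sqrt{7818} - \frac{16689}{22292} = - \frac{16689}{22292} + 31 \sqrt{7818}$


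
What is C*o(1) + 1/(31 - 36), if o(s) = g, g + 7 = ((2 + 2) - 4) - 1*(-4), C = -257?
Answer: 3854/5 ≈ 770.80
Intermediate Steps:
g = -3 (g = -7 + (((2 + 2) - 4) - 1*(-4)) = -7 + ((4 - 4) + 4) = -7 + (0 + 4) = -7 + 4 = -3)
o(s) = -3
C*o(1) + 1/(31 - 36) = -257*(-3) + 1/(31 - 36) = 771 + 1/(-5) = 771 - ⅕ = 3854/5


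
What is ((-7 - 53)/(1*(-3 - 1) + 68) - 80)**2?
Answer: 1677025/256 ≈ 6550.9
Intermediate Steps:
((-7 - 53)/(1*(-3 - 1) + 68) - 80)**2 = (-60/(1*(-4) + 68) - 80)**2 = (-60/(-4 + 68) - 80)**2 = (-60/64 - 80)**2 = (-60*1/64 - 80)**2 = (-15/16 - 80)**2 = (-1295/16)**2 = 1677025/256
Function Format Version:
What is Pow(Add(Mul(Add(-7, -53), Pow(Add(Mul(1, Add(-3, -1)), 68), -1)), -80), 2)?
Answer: Rational(1677025, 256) ≈ 6550.9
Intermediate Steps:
Pow(Add(Mul(Add(-7, -53), Pow(Add(Mul(1, Add(-3, -1)), 68), -1)), -80), 2) = Pow(Add(Mul(-60, Pow(Add(Mul(1, -4), 68), -1)), -80), 2) = Pow(Add(Mul(-60, Pow(Add(-4, 68), -1)), -80), 2) = Pow(Add(Mul(-60, Pow(64, -1)), -80), 2) = Pow(Add(Mul(-60, Rational(1, 64)), -80), 2) = Pow(Add(Rational(-15, 16), -80), 2) = Pow(Rational(-1295, 16), 2) = Rational(1677025, 256)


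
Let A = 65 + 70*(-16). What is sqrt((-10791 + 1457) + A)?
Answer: I*sqrt(10389) ≈ 101.93*I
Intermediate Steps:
A = -1055 (A = 65 - 1120 = -1055)
sqrt((-10791 + 1457) + A) = sqrt((-10791 + 1457) - 1055) = sqrt(-9334 - 1055) = sqrt(-10389) = I*sqrt(10389)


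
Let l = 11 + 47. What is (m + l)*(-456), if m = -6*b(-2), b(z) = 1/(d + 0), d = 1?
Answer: -23712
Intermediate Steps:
l = 58
b(z) = 1 (b(z) = 1/(1 + 0) = 1/1 = 1)
m = -6 (m = -6*1 = -6)
(m + l)*(-456) = (-6 + 58)*(-456) = 52*(-456) = -23712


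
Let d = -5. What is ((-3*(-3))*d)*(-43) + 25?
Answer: 1960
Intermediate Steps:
((-3*(-3))*d)*(-43) + 25 = (-3*(-3)*(-5))*(-43) + 25 = (9*(-5))*(-43) + 25 = -45*(-43) + 25 = 1935 + 25 = 1960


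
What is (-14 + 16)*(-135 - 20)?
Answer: -310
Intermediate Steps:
(-14 + 16)*(-135 - 20) = 2*(-155) = -310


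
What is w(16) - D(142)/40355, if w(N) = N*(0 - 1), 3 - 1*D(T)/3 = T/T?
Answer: -645686/40355 ≈ -16.000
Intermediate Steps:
D(T) = 6 (D(T) = 9 - 3*T/T = 9 - 3*1 = 9 - 3 = 6)
w(N) = -N (w(N) = N*(-1) = -N)
w(16) - D(142)/40355 = -1*16 - 6/40355 = -16 - 6/40355 = -645686/40355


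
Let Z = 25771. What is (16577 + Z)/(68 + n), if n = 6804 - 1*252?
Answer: 10587/1655 ≈ 6.3970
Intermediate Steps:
n = 6552 (n = 6804 - 252 = 6552)
(16577 + Z)/(68 + n) = (16577 + 25771)/(68 + 6552) = 42348/6620 = 42348*(1/6620) = 10587/1655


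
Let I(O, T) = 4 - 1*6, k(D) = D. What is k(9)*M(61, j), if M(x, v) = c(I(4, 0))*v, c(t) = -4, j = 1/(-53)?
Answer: 36/53 ≈ 0.67924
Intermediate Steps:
j = -1/53 ≈ -0.018868
I(O, T) = -2 (I(O, T) = 4 - 6 = -2)
M(x, v) = -4*v
k(9)*M(61, j) = 9*(-4*(-1/53)) = 9*(4/53) = 36/53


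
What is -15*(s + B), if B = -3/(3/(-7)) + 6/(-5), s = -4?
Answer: -27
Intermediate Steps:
B = 29/5 (B = -3/(3*(-1/7)) + 6*(-1/5) = -3/(-3/7) - 6/5 = -3*(-7/3) - 6/5 = 7 - 6/5 = 29/5 ≈ 5.8000)
-15*(s + B) = -15*(-4 + 29/5) = -15*9/5 = -27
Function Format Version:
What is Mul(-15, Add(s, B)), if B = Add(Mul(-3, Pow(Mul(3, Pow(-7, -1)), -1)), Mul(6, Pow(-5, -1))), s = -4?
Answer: -27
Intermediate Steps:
B = Rational(29, 5) (B = Add(Mul(-3, Pow(Mul(3, Rational(-1, 7)), -1)), Mul(6, Rational(-1, 5))) = Add(Mul(-3, Pow(Rational(-3, 7), -1)), Rational(-6, 5)) = Add(Mul(-3, Rational(-7, 3)), Rational(-6, 5)) = Add(7, Rational(-6, 5)) = Rational(29, 5) ≈ 5.8000)
Mul(-15, Add(s, B)) = Mul(-15, Add(-4, Rational(29, 5))) = Mul(-15, Rational(9, 5)) = -27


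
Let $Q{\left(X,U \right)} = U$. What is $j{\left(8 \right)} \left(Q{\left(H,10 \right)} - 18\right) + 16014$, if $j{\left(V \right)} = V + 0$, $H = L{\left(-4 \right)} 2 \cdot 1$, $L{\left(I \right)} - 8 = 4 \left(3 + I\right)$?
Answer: $15950$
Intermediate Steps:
$L{\left(I \right)} = 20 + 4 I$ ($L{\left(I \right)} = 8 + 4 \left(3 + I\right) = 8 + \left(12 + 4 I\right) = 20 + 4 I$)
$H = 8$ ($H = \left(20 + 4 \left(-4\right)\right) 2 \cdot 1 = \left(20 - 16\right) 2 \cdot 1 = 4 \cdot 2 \cdot 1 = 8 \cdot 1 = 8$)
$j{\left(V \right)} = V$
$j{\left(8 \right)} \left(Q{\left(H,10 \right)} - 18\right) + 16014 = 8 \left(10 - 18\right) + 16014 = 8 \left(-8\right) + 16014 = -64 + 16014 = 15950$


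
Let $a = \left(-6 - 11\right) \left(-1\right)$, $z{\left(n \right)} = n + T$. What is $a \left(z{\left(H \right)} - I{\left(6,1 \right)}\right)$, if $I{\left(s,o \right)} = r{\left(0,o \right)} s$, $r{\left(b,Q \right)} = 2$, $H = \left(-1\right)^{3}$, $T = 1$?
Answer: $-204$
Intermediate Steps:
$H = -1$
$I{\left(s,o \right)} = 2 s$
$z{\left(n \right)} = 1 + n$ ($z{\left(n \right)} = n + 1 = 1 + n$)
$a = 17$ ($a = \left(-17\right) \left(-1\right) = 17$)
$a \left(z{\left(H \right)} - I{\left(6,1 \right)}\right) = 17 \left(\left(1 - 1\right) - 2 \cdot 6\right) = 17 \left(0 - 12\right) = 17 \left(-12\right) = -204$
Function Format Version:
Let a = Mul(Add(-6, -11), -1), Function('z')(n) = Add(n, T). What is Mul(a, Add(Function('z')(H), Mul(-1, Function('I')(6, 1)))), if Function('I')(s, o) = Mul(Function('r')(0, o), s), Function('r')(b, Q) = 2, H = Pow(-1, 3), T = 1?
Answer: -204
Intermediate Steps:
H = -1
Function('I')(s, o) = Mul(2, s)
Function('z')(n) = Add(1, n) (Function('z')(n) = Add(n, 1) = Add(1, n))
a = 17 (a = Mul(-17, -1) = 17)
Mul(a, Add(Function('z')(H), Mul(-1, Function('I')(6, 1)))) = Mul(17, Add(Add(1, -1), Mul(-1, Mul(2, 6)))) = Mul(17, Add(0, Mul(-1, 12))) = Mul(17, Add(0, -12)) = Mul(17, -12) = -204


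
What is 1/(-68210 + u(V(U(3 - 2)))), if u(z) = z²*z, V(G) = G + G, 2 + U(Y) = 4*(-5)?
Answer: -1/153394 ≈ -6.5192e-6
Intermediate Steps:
U(Y) = -22 (U(Y) = -2 + 4*(-5) = -2 - 20 = -22)
V(G) = 2*G
u(z) = z³
1/(-68210 + u(V(U(3 - 2)))) = 1/(-68210 + (2*(-22))³) = 1/(-68210 + (-44)³) = 1/(-68210 - 85184) = 1/(-153394) = -1/153394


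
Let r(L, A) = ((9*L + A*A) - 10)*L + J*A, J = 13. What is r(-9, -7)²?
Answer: 82369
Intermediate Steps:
r(L, A) = 13*A + L*(-10 + A² + 9*L) (r(L, A) = ((9*L + A*A) - 10)*L + 13*A = ((9*L + A²) - 10)*L + 13*A = ((A² + 9*L) - 10)*L + 13*A = (-10 + A² + 9*L)*L + 13*A = L*(-10 + A² + 9*L) + 13*A = 13*A + L*(-10 + A² + 9*L))
r(-9, -7)² = (-10*(-9) + 9*(-9)² + 13*(-7) - 9*(-7)²)² = (90 + 9*81 - 91 - 9*49)² = (90 + 729 - 91 - 441)² = 287² = 82369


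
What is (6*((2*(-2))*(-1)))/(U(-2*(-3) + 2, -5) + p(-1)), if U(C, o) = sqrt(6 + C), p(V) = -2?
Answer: 24/5 + 12*sqrt(14)/5 ≈ 13.780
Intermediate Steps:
(6*((2*(-2))*(-1)))/(U(-2*(-3) + 2, -5) + p(-1)) = (6*((2*(-2))*(-1)))/(sqrt(6 + (-2*(-3) + 2)) - 2) = (6*(-4*(-1)))/(sqrt(6 + (6 + 2)) - 2) = (6*4)/(sqrt(6 + 8) - 2) = 24/(sqrt(14) - 2) = 24/(-2 + sqrt(14))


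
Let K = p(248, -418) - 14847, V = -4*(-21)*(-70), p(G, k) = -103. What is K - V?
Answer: -9070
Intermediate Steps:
V = -5880 (V = 84*(-70) = -5880)
K = -14950 (K = -103 - 14847 = -14950)
K - V = -14950 - 1*(-5880) = -14950 + 5880 = -9070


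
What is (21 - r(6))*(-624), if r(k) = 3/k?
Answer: -12792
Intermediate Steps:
(21 - r(6))*(-624) = (21 - 3/6)*(-624) = (21 - 1*1/2)*(-624) = (21 - 1/2)*(-624) = (41/2)*(-624) = -12792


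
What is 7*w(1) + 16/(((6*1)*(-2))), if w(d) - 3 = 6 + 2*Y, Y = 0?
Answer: 185/3 ≈ 61.667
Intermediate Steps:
w(d) = 9 (w(d) = 3 + (6 + 2*0) = 3 + (6 + 0) = 3 + 6 = 9)
7*w(1) + 16/(((6*1)*(-2))) = 7*9 + 16/(((6*1)*(-2))) = 63 + 16/((6*(-2))) = 63 + 16/(-12) = 63 + 16*(-1/12) = 63 - 4/3 = 185/3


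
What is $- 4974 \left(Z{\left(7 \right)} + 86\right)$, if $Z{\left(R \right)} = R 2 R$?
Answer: $-915216$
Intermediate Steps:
$Z{\left(R \right)} = 2 R^{2}$ ($Z{\left(R \right)} = 2 R R = 2 R^{2}$)
$- 4974 \left(Z{\left(7 \right)} + 86\right) = - 4974 \left(2 \cdot 7^{2} + 86\right) = - 4974 \left(2 \cdot 49 + 86\right) = - 4974 \left(98 + 86\right) = \left(-4974\right) 184 = -915216$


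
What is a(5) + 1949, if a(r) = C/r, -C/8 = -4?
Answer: 9777/5 ≈ 1955.4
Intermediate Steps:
C = 32 (C = -8*(-4) = 32)
a(r) = 32/r
a(5) + 1949 = 32/5 + 1949 = 9777/5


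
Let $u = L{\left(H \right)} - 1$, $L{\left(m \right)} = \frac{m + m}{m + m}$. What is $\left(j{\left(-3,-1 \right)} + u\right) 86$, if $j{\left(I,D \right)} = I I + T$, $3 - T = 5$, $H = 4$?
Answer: $602$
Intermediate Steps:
$T = -2$ ($T = 3 - 5 = -2$)
$L{\left(m \right)} = 1$ ($L{\left(m \right)} = \frac{2 m}{2 m} = 2 m \frac{1}{2 m} = 1$)
$j{\left(I,D \right)} = -2 + I^{2}$ ($j{\left(I,D \right)} = I I - 2 = I^{2} - 2 = -2 + I^{2}$)
$u = 0$ ($u = 1 - 1 = 0$)
$\left(j{\left(-3,-1 \right)} + u\right) 86 = \left(\left(-2 + \left(-3\right)^{2}\right) + 0\right) 86 = \left(\left(-2 + 9\right) + 0\right) 86 = \left(7 + 0\right) 86 = 7 \cdot 86 = 602$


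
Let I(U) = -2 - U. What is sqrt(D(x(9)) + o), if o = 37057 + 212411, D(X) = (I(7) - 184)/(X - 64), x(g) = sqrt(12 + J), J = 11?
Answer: sqrt(15966145 - 249468*sqrt(23))/sqrt(64 - sqrt(23)) ≈ 499.47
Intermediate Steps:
x(g) = sqrt(23) (x(g) = sqrt(12 + 11) = sqrt(23))
D(X) = -193/(-64 + X) (D(X) = ((-2 - 1*7) - 184)/(X - 64) = ((-2 - 7) - 184)/(-64 + X) = (-9 - 184)/(-64 + X) = -193/(-64 + X))
o = 249468
sqrt(D(x(9)) + o) = sqrt(-193/(-64 + sqrt(23)) + 249468) = sqrt(249468 - 193/(-64 + sqrt(23)))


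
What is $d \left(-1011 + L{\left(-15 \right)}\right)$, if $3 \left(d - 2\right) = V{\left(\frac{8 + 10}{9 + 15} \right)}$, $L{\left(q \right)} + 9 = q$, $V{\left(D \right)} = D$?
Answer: $- \frac{9315}{4} \approx -2328.8$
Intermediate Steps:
$L{\left(q \right)} = -9 + q$
$d = \frac{9}{4}$ ($d = 2 + \frac{\left(8 + 10\right) \frac{1}{9 + 15}}{3} = 2 + \frac{18 \cdot \frac{1}{24}}{3} = 2 + \frac{1}{3} \cdot \frac{3}{4} = 2 + \frac{1}{4} = \frac{9}{4} \approx 2.25$)
$d \left(-1011 + L{\left(-15 \right)}\right) = \frac{9 \left(-1011 - 24\right)}{4} = \frac{9}{4} \left(-1035\right) = - \frac{9315}{4}$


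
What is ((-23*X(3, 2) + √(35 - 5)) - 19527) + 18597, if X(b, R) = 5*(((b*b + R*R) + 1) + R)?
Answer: -2770 + √30 ≈ -2764.5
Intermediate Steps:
X(b, R) = 5 + 5*R + 5*R² + 5*b² (X(b, R) = 5*(((b² + R²) + 1) + R) = 5*(((R² + b²) + 1) + R) = 5*((1 + R² + b²) + R) = 5*(1 + R + R² + b²) = 5 + 5*R + 5*R² + 5*b²)
((-23*X(3, 2) + √(35 - 5)) - 19527) + 18597 = ((-23*(5 + 5*2 + 5*2² + 5*3²) + √(35 - 5)) - 19527) + 18597 = ((-23*(5 + 10 + 5*4 + 5*9) + √30) - 19527) + 18597 = ((-23*(5 + 10 + 20 + 45) + √30) - 19527) + 18597 = ((-23*80 + √30) - 19527) + 18597 = ((-1840 + √30) - 19527) + 18597 = (-21367 + √30) + 18597 = -2770 + √30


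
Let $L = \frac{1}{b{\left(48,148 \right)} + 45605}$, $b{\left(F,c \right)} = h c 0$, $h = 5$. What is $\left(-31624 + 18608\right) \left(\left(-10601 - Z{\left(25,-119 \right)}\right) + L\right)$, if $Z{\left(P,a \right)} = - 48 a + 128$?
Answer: $\frac{9759290120864}{45605} \approx 2.14 \cdot 10^{8}$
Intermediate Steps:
$Z{\left(P,a \right)} = 128 - 48 a$
$b{\left(F,c \right)} = 0$ ($b{\left(F,c \right)} = 5 c 0 = 0$)
$L = \frac{1}{45605}$ ($L = \frac{1}{0 + 45605} = \frac{1}{45605} \approx 2.1927 \cdot 10^{-5}$)
$\left(-31624 + 18608\right) \left(\left(-10601 - Z{\left(25,-119 \right)}\right) + L\right) = \left(-31624 + 18608\right) \left(\left(-10601 - \left(128 - -5712\right)\right) + \frac{1}{45605}\right) = - 13016 \left(\left(-10601 - \left(128 + 5712\right)\right) + \frac{1}{45605}\right) = - 13016 \left(\left(-10601 - 5840\right) + \frac{1}{45605}\right) = - 13016 \left(-16441 + \frac{1}{45605}\right) = \left(-13016\right) \left(- \frac{749791804}{45605}\right) = \frac{9759290120864}{45605}$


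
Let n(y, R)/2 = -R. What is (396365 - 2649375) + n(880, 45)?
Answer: -2253100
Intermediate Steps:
n(y, R) = -2*R (n(y, R) = 2*(-R) = -2*R)
(396365 - 2649375) + n(880, 45) = (396365 - 2649375) - 2*45 = -2253010 - 90 = -2253100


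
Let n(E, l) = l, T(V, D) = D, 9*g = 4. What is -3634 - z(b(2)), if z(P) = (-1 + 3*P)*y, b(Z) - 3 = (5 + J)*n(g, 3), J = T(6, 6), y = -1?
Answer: -3527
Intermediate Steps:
g = 4/9 (g = (⅑)*4 = 4/9 ≈ 0.44444)
J = 6
b(Z) = 36 (b(Z) = 3 + (5 + 6)*3 = 3 + 11*3 = 3 + 33 = 36)
z(P) = 1 - 3*P (z(P) = (-1 + 3*P)*(-1) = 1 - 3*P)
-3634 - z(b(2)) = -3634 - (1 - 3*36) = -3634 - (1 - 108) = -3634 - 1*(-107) = -3634 + 107 = -3527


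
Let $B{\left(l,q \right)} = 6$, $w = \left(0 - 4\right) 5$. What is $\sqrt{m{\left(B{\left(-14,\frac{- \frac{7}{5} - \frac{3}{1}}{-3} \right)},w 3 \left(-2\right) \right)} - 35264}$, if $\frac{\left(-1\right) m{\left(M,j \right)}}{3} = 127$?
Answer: $i \sqrt{35645} \approx 188.8 i$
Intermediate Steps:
$w = -20$ ($w = \left(-4\right) 5 = -20$)
$m{\left(M,j \right)} = -381$ ($m{\left(M,j \right)} = \left(-3\right) 127 = -381$)
$\sqrt{m{\left(B{\left(-14,\frac{- \frac{7}{5} - \frac{3}{1}}{-3} \right)},w 3 \left(-2\right) \right)} - 35264} = \sqrt{-381 - 35264} = \sqrt{-35645} = i \sqrt{35645}$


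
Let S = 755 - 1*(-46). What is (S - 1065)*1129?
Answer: -298056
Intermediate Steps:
S = 801 (S = 755 + 46 = 801)
(S - 1065)*1129 = (801 - 1065)*1129 = -264*1129 = -298056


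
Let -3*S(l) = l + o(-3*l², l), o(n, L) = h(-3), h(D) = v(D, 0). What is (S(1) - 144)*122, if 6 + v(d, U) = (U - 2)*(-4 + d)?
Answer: -17934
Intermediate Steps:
v(d, U) = -6 + (-4 + d)*(-2 + U) (v(d, U) = -6 + (U - 2)*(-4 + d) = -6 + (-2 + U)*(-4 + d) = -6 + (-4 + d)*(-2 + U))
h(D) = 2 - 2*D (h(D) = 2 - 4*0 - 2*D + 0*D = 2 + 0 - 2*D + 0 = 2 - 2*D)
o(n, L) = 8 (o(n, L) = 2 - 2*(-3) = 2 + 6 = 8)
S(l) = -8/3 - l/3 (S(l) = -(l + 8)/3 = -(8 + l)/3 = -8/3 - l/3)
(S(1) - 144)*122 = ((-8/3 - ⅓*1) - 144)*122 = ((-8/3 - ⅓) - 144)*122 = (-3 - 144)*122 = -147*122 = -17934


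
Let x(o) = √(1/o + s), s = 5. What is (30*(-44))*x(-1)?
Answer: -2640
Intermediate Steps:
x(o) = √(5 + 1/o) (x(o) = √(1/o + 5) = √(5 + 1/o))
(30*(-44))*x(-1) = (30*(-44))*√(5 + 1/(-1)) = -1320*√(5 - 1) = -1320*√4 = -1320*2 = -2640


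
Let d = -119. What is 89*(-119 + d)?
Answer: -21182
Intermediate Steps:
89*(-119 + d) = 89*(-119 - 119) = 89*(-238) = -21182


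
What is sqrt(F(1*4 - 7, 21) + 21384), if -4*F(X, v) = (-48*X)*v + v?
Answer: sqrt(82491)/2 ≈ 143.61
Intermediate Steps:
F(X, v) = -v/4 + 12*X*v (F(X, v) = -((-48*X)*v + v)/4 = -(-48*X*v + v)/4 = -(v - 48*X*v)/4 = -v/4 + 12*X*v)
sqrt(F(1*4 - 7, 21) + 21384) = sqrt((1/4)*21*(-1 + 48*(1*4 - 7)) + 21384) = sqrt((1/4)*21*(-1 + 48*(4 - 7)) + 21384) = sqrt((1/4)*21*(-1 + 48*(-3)) + 21384) = sqrt((1/4)*21*(-1 - 144) + 21384) = sqrt((1/4)*21*(-145) + 21384) = sqrt(-3045/4 + 21384) = sqrt(82491/4) = sqrt(82491)/2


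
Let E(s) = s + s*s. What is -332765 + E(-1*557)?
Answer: -23073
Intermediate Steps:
E(s) = s + s**2
-332765 + E(-1*557) = -332765 + (-1*557)*(1 - 1*557) = -332765 - 557*(1 - 557) = -332765 - 557*(-556) = -332765 + 309692 = -23073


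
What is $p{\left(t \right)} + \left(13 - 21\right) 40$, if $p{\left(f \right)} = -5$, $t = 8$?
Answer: $-325$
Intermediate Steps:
$p{\left(t \right)} + \left(13 - 21\right) 40 = -5 + \left(13 - 21\right) 40 = -5 - 320 = -325$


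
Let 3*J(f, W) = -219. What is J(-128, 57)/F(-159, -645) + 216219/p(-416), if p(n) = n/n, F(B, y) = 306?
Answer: 66162941/306 ≈ 2.1622e+5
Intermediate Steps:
p(n) = 1
J(f, W) = -73 (J(f, W) = (⅓)*(-219) = -73)
J(-128, 57)/F(-159, -645) + 216219/p(-416) = -73/306 + 216219/1 = -73*1/306 + 216219*1 = -73/306 + 216219 = 66162941/306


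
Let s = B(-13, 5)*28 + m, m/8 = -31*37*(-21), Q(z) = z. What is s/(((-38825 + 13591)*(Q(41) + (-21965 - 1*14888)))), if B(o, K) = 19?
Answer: 48307/232228502 ≈ 0.00020801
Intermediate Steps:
m = 192696 (m = 8*(-31*37*(-21)) = 8*(-1147*(-21)) = 8*24087 = 192696)
s = 193228 (s = 19*28 + 192696 = 532 + 192696 = 193228)
s/(((-38825 + 13591)*(Q(41) + (-21965 - 1*14888)))) = 193228/(((-38825 + 13591)*(41 + (-21965 - 1*14888)))) = 193228/((-25234*(41 + (-21965 - 14888)))) = 193228/((-25234*(41 - 36853))) = 193228/((-25234*(-36812))) = 193228/928914008 = 193228*(1/928914008) = 48307/232228502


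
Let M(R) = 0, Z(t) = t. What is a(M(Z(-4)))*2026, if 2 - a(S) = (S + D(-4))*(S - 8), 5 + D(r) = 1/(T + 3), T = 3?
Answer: -222860/3 ≈ -74287.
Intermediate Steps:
D(r) = -29/6 (D(r) = -5 + 1/(3 + 3) = -5 + 1/6 = -5 + ⅙ = -29/6)
a(S) = 2 - (-8 + S)*(-29/6 + S) (a(S) = 2 - (S - 29/6)*(S - 8) = 2 - (-29/6 + S)*(-8 + S) = 2 - (-8 + S)*(-29/6 + S))
a(M(Z(-4)))*2026 = (-110/3 - 1*0² + (77/6)*0)*2026 = (-110/3 - 1*0 + 0)*2026 = (-110/3 + 0 + 0)*2026 = -110/3*2026 = -222860/3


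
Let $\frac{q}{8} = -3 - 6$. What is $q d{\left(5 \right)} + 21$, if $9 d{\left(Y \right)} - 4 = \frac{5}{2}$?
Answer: $-31$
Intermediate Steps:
$q = -72$ ($q = 8 \left(-3 - 6\right) = 8 \left(-9\right) = -72$)
$d{\left(Y \right)} = \frac{13}{18}$ ($d{\left(Y \right)} = \frac{4}{9} + \frac{5 \cdot \frac{1}{2}}{9} = \frac{4}{9} + \frac{1}{9} \cdot \frac{5}{2} = \frac{4}{9} + \frac{5}{18} = \frac{13}{18}$)
$q d{\left(5 \right)} + 21 = \left(-72\right) \frac{13}{18} + 21 = -52 + 21 = -31$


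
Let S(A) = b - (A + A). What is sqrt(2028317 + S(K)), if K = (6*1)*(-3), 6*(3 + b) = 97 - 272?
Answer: 5*sqrt(2920782)/6 ≈ 1424.2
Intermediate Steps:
b = -193/6 (b = -3 + (97 - 272)/6 = -3 + (1/6)*(-175) = -3 - 175/6 = -193/6 ≈ -32.167)
K = -18 (K = 6*(-3) = -18)
S(A) = -193/6 - 2*A (S(A) = -193/6 - (A + A) = -193/6 - 2*A)
sqrt(2028317 + S(K)) = sqrt(2028317 + (-193/6 - 2*(-18))) = sqrt(2028317 + (-193/6 + 36)) = sqrt(2028317 + 23/6) = sqrt(12169925/6) = 5*sqrt(2920782)/6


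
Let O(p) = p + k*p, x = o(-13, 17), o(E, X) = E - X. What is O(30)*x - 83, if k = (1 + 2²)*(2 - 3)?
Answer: 3517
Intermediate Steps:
k = -5 (k = (1 + 4)*(-1) = 5*(-1) = -5)
x = -30 (x = -13 - 1*17 = -13 - 17 = -30)
O(p) = -4*p (O(p) = p - 5*p = -4*p)
O(30)*x - 83 = -4*30*(-30) - 83 = -120*(-30) - 83 = 3600 - 83 = 3517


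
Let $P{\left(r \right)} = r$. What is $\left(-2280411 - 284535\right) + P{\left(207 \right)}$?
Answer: $-2564739$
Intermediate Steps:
$\left(-2280411 - 284535\right) + P{\left(207 \right)} = \left(-2280411 - 284535\right) + 207 = -2564946 + 207 = -2564739$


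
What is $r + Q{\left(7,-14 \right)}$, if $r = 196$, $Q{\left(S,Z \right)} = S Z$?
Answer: $98$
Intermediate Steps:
$r + Q{\left(7,-14 \right)} = 196 + 7 \left(-14\right) = 196 - 98 = 98$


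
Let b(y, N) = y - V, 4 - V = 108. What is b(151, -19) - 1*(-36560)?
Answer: 36815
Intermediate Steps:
V = -104 (V = 4 - 1*108 = 4 - 108 = -104)
b(y, N) = 104 + y (b(y, N) = y - 1*(-104) = y + 104 = 104 + y)
b(151, -19) - 1*(-36560) = (104 + 151) - 1*(-36560) = 255 + 36560 = 36815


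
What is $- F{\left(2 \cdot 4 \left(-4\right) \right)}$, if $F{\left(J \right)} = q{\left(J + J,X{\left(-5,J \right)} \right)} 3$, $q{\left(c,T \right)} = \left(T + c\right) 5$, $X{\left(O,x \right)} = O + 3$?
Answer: $990$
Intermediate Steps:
$X{\left(O,x \right)} = 3 + O$
$q{\left(c,T \right)} = 5 T + 5 c$
$F{\left(J \right)} = -30 + 30 J$ ($F{\left(J \right)} = \left(5 \left(3 - 5\right) + 5 \left(J + J\right)\right) 3 = \left(5 \left(-2\right) + 5 \cdot 2 J\right) 3 = \left(-10 + 10 J\right) 3 = -30 + 30 J$)
$- F{\left(2 \cdot 4 \left(-4\right) \right)} = - (-30 + 30 \cdot 2 \cdot 4 \left(-4\right)) = - (-30 + 30 \cdot 8 \left(-4\right)) = - (-30 + 30 \left(-32\right)) = - (-30 - 960) = \left(-1\right) \left(-990\right) = 990$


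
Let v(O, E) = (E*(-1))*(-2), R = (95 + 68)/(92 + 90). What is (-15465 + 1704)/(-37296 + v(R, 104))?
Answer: 13761/37088 ≈ 0.37104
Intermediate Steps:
R = 163/182 ≈ 0.89560
v(O, E) = 2*E (v(O, E) = -E*(-2) = 2*E)
(-15465 + 1704)/(-37296 + v(R, 104)) = (-15465 + 1704)/(-37296 + 2*104) = -13761/(-37296 + 208) = -13761/(-37088) = -13761*(-1/37088) = 13761/37088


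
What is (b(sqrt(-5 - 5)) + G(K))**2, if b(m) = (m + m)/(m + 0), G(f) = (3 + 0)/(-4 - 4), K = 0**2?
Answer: 169/64 ≈ 2.6406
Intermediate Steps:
K = 0
G(f) = -3/8 (G(f) = 3/(-8) = 3*(-1/8) = -3/8)
b(m) = 2 (b(m) = (2*m)/m = 2)
(b(sqrt(-5 - 5)) + G(K))**2 = (2 - 3/8)**2 = (13/8)**2 = 169/64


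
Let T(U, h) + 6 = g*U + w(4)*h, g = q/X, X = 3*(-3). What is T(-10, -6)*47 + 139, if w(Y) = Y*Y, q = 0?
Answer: -4655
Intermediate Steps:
w(Y) = Y²
X = -9
g = 0 (g = 0/(-9) = 0*(-⅑) = 0)
T(U, h) = -6 + 16*h (T(U, h) = -6 + (0*U + 4²*h) = -6 + (0 + 16*h) = -6 + 16*h)
T(-10, -6)*47 + 139 = (-6 + 16*(-6))*47 + 139 = (-6 - 96)*47 + 139 = -102*47 + 139 = -4794 + 139 = -4655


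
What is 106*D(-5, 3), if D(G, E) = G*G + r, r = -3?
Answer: 2332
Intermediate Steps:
D(G, E) = -3 + G**2 (D(G, E) = G*G - 3 = G**2 - 3 = -3 + G**2)
106*D(-5, 3) = 106*(-3 + (-5)**2) = 106*(-3 + 25) = 106*22 = 2332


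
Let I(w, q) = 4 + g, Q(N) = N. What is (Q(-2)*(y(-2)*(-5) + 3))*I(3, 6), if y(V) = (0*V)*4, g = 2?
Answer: -36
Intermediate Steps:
I(w, q) = 6 (I(w, q) = 4 + 2 = 6)
y(V) = 0 (y(V) = 0*4 = 0)
(Q(-2)*(y(-2)*(-5) + 3))*I(3, 6) = -2*(0*(-5) + 3)*6 = -2*(0 + 3)*6 = -2*3*6 = -6*6 = -36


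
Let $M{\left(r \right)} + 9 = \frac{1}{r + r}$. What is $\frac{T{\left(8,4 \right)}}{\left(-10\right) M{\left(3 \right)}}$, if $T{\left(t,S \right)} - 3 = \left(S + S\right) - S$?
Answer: $\frac{21}{265} \approx 0.079245$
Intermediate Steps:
$M{\left(r \right)} = -9 + \frac{1}{2 r}$ ($M{\left(r \right)} = -9 + \frac{1}{r + r} = -9 + \frac{1}{2 r}$)
$T{\left(t,S \right)} = 3 + S$ ($T{\left(t,S \right)} = 3 + \left(\left(S + S\right) - S\right) = 3 + \left(2 S - S\right) = 3 + S$)
$\frac{T{\left(8,4 \right)}}{\left(-10\right) M{\left(3 \right)}} = \frac{3 + 4}{\left(-10\right) \left(-9 + \frac{1}{2 \cdot 3}\right)} = \frac{1}{\left(-10\right) \left(-9 + \frac{1}{2} \cdot \frac{1}{3}\right)} 7 = \frac{1}{\left(-10\right) \left(-9 + \frac{1}{6}\right)} 7 = \frac{1}{\left(-10\right) \left(- \frac{53}{6}\right)} 7 = \frac{1}{\frac{265}{3}} \cdot 7 = \frac{3}{265} \cdot 7 = \frac{21}{265}$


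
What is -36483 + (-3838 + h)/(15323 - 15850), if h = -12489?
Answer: -19210214/527 ≈ -36452.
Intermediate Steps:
-36483 + (-3838 + h)/(15323 - 15850) = -36483 + (-3838 - 12489)/(15323 - 15850) = -36483 - 16327/(-527) = -36483 - 16327*(-1/527) = -36483 + 16327/527 = -19210214/527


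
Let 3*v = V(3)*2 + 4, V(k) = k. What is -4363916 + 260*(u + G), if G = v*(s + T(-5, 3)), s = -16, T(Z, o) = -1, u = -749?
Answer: -13720168/3 ≈ -4.5734e+6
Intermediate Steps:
v = 10/3 (v = (3*2 + 4)/3 = (6 + 4)/3 = (1/3)*10 = 10/3 ≈ 3.3333)
G = -170/3 (G = 10*(-16 - 1)/3 = (10/3)*(-17) = -170/3 ≈ -56.667)
-4363916 + 260*(u + G) = -4363916 + 260*(-749 - 170/3) = -4363916 + 260*(-2417/3) = -4363916 - 628420/3 = -13720168/3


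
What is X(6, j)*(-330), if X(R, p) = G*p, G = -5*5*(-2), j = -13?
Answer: 214500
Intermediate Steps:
G = 50 (G = -25*(-2) = 50)
X(R, p) = 50*p
X(6, j)*(-330) = (50*(-13))*(-330) = -650*(-330) = 214500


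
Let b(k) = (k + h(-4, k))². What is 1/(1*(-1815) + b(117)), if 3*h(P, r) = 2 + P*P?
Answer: 1/13314 ≈ 7.5109e-5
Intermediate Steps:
h(P, r) = ⅔ + P²/3 (h(P, r) = (2 + P*P)/3 = (2 + P²)/3 = ⅔ + P²/3)
b(k) = (6 + k)² (b(k) = (k + (⅔ + (⅓)*(-4)²))² = (k + (⅔ + (⅓)*16))² = (k + (⅔ + 16/3))² = (k + 6)² = (6 + k)²)
1/(1*(-1815) + b(117)) = 1/(1*(-1815) + (6 + 117)²) = 1/(-1815 + 123²) = 1/(-1815 + 15129) = 1/13314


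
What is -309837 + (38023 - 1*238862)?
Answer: -510676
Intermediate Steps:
-309837 + (38023 - 1*238862) = -309837 + (38023 - 238862) = -309837 - 200839 = -510676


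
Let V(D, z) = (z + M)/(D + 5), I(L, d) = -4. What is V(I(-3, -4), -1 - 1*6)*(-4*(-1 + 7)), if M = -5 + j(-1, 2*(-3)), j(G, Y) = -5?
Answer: 408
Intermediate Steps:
M = -10 (M = -5 - 5 = -10)
V(D, z) = (-10 + z)/(5 + D) (V(D, z) = (z - 10)/(D + 5) = (-10 + z)/(5 + D))
V(I(-3, -4), -1 - 1*6)*(-4*(-1 + 7)) = ((-10 + (-1 - 1*6))/(5 - 4))*(-4*(-1 + 7)) = ((-10 + (-1 - 6))/1)*(-4*6) = (1*(-10 - 7))*(-24) = (1*(-17))*(-24) = -17*(-24) = 408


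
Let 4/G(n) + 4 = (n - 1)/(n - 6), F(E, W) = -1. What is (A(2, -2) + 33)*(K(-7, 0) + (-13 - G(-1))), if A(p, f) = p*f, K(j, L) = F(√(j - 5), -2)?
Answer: -4872/13 ≈ -374.77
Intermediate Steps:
K(j, L) = -1
G(n) = 4/(-4 + (-1 + n)/(-6 + n)) (G(n) = 4/(-4 + (n - 1)/(n - 6)) = 4/(-4 + (-1 + n)/(-6 + n)))
A(p, f) = f*p
(A(2, -2) + 33)*(K(-7, 0) + (-13 - G(-1))) = (-2*2 + 33)*(-1 + (-13 - 4*(6 - 1*(-1))/(-23 + 3*(-1)))) = (-4 + 33)*(-1 + (-13 - 4*(6 + 1)/(-23 - 3))) = 29*(-1 + (-13 - 4*7/(-26))) = 29*(-1 + (-13 - 4*(-1)*7/26)) = 29*(-1 + (-13 - 1*(-14/13))) = 29*(-1 + (-13 + 14/13)) = 29*(-1 - 155/13) = 29*(-168/13) = -4872/13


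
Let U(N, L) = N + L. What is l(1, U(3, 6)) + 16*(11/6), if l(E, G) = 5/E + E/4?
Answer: 415/12 ≈ 34.583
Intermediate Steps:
U(N, L) = L + N
l(E, G) = 5/E + E/4 (l(E, G) = 5/E + E*(¼) = 5/E + E/4)
l(1, U(3, 6)) + 16*(11/6) = (5/1 + (¼)*1) + 16*(11/6) = (5*1 + ¼) + 16*(11*(⅙)) = (5 + ¼) + 16*(11/6) = 21/4 + 88/3 = 415/12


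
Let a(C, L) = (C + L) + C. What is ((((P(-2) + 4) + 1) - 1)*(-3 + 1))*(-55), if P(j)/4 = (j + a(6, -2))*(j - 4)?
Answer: -20680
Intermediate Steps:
a(C, L) = L + 2*C
P(j) = 4*(-4 + j)*(10 + j) (P(j) = 4*((j + (-2 + 2*6))*(j - 4)) = 4*((j + (-2 + 12))*(-4 + j)) = 4*((j + 10)*(-4 + j)) = 4*((10 + j)*(-4 + j)) = 4*((-4 + j)*(10 + j)) = 4*(-4 + j)*(10 + j))
((((P(-2) + 4) + 1) - 1)*(-3 + 1))*(-55) = (((((-160 + 4*(-2)**2 + 24*(-2)) + 4) + 1) - 1)*(-3 + 1))*(-55) = (((((-160 + 4*4 - 48) + 4) + 1) - 1)*(-2))*(-55) = (((((-160 + 16 - 48) + 4) + 1) - 1)*(-2))*(-55) = ((((-192 + 4) + 1) - 1)*(-2))*(-55) = (((-188 + 1) - 1)*(-2))*(-55) = ((-187 - 1)*(-2))*(-55) = -188*(-2)*(-55) = 376*(-55) = -20680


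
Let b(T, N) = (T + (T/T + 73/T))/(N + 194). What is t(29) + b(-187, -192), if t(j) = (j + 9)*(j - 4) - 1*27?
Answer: 310347/374 ≈ 829.80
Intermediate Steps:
b(T, N) = (1 + T + 73/T)/(194 + N) (b(T, N) = (T + (1 + 73/T))/(194 + N) = (1 + T + 73/T)/(194 + N))
t(j) = -27 + (-4 + j)*(9 + j) (t(j) = (9 + j)*(-4 + j) - 27 = (-4 + j)*(9 + j) - 27 = -27 + (-4 + j)*(9 + j))
t(29) + b(-187, -192) = (-63 + 29² + 5*29) + (73 - 187 + (-187)²)/((-187)*(194 - 192)) = (-63 + 841 + 145) - 1/187*(73 - 187 + 34969)/2 = 923 - 1/187*½*34855 = 923 - 34855/374 = 310347/374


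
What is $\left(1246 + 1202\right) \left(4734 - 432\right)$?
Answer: $10531296$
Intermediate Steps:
$\left(1246 + 1202\right) \left(4734 - 432\right) = 2448 \cdot 4302 = 10531296$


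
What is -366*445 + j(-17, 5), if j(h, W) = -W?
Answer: -162875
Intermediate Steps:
-366*445 + j(-17, 5) = -366*445 - 1*5 = -162870 - 5 = -162875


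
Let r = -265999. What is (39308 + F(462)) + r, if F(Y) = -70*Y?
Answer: -259031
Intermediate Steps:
(39308 + F(462)) + r = (39308 - 70*462) - 265999 = (39308 - 32340) - 265999 = 6968 - 265999 = -259031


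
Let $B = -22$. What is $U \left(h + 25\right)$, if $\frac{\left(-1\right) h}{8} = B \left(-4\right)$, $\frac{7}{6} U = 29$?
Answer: $-16878$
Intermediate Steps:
$U = \frac{174}{7}$ ($U = \frac{6}{7} \cdot 29 = \frac{174}{7} \approx 24.857$)
$h = -704$ ($h = - 8 \left(\left(-22\right) \left(-4\right)\right) = \left(-8\right) 88 = -704$)
$U \left(h + 25\right) = \frac{174 \left(-704 + 25\right)}{7} = \frac{174}{7} \left(-679\right) = -16878$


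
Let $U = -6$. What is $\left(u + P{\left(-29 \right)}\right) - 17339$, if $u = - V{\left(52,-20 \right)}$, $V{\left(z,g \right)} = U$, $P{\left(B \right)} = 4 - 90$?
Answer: $-17419$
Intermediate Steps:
$P{\left(B \right)} = -86$ ($P{\left(B \right)} = 4 - 90 = -86$)
$V{\left(z,g \right)} = -6$
$u = 6$ ($u = \left(-1\right) \left(-6\right) = 6$)
$\left(u + P{\left(-29 \right)}\right) - 17339 = \left(6 - 86\right) - 17339 = -80 - 17339 = -17419$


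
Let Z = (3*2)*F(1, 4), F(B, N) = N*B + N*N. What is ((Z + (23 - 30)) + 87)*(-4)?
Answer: -800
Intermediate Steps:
F(B, N) = N**2 + B*N (F(B, N) = B*N + N**2 = N**2 + B*N)
Z = 120 (Z = (3*2)*(4*(1 + 4)) = 6*(4*5) = 6*20 = 120)
((Z + (23 - 30)) + 87)*(-4) = ((120 + (23 - 30)) + 87)*(-4) = ((120 - 7) + 87)*(-4) = (113 + 87)*(-4) = 200*(-4) = -800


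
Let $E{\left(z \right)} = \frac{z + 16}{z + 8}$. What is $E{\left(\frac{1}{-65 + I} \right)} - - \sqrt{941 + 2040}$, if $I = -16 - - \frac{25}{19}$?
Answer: $\frac{24205}{12093} + \sqrt{2981} \approx 56.6$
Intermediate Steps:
$I = - \frac{279}{19}$ ($I = -16 - \left(-25\right) \frac{1}{19} = -16 - - \frac{25}{19} = -16 + \frac{25}{19} = - \frac{279}{19} \approx -14.684$)
$E{\left(z \right)} = \frac{16 + z}{8 + z}$
$E{\left(\frac{1}{-65 + I} \right)} - - \sqrt{941 + 2040} = \frac{16 + \frac{1}{-65 - \frac{279}{19}}}{8 + \frac{1}{-65 - \frac{279}{19}}} - - \sqrt{941 + 2040} = \frac{16 + \frac{1}{- \frac{1514}{19}}}{8 + \frac{1}{- \frac{1514}{19}}} - - \sqrt{2981} = \frac{16 - \frac{19}{1514}}{8 - \frac{19}{1514}} + \sqrt{2981} = \frac{1}{\frac{12093}{1514}} \cdot \frac{24205}{1514} + \sqrt{2981} = \frac{1514}{12093} \cdot \frac{24205}{1514} + \sqrt{2981} = \frac{24205}{12093} + \sqrt{2981}$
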